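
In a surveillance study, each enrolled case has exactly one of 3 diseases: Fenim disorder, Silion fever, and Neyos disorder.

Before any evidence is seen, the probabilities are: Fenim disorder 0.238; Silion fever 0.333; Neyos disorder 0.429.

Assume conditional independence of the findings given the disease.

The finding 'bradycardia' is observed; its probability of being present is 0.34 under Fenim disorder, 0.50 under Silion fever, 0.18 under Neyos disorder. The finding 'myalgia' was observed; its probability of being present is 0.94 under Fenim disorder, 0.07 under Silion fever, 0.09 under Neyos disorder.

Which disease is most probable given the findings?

For each hypothesis, the unnormalized posterior weight is prior × product of the finding likelihoods:
  Fenim disorder: 0.238 × 0.34 × 0.94 = 0.076065
  Silion fever: 0.333 × 0.50 × 0.07 = 0.011655
  Neyos disorder: 0.429 × 0.18 × 0.09 = 0.0069498
The unnormalized weights sum to 0.09467.
P(Fenim disorder | evidence) ≈ 0.076065 / 0.09467 ≈ 0.803
P(Silion fever | evidence) ≈ 0.011655 / 0.09467 ≈ 0.123
P(Neyos disorder | evidence) ≈ 0.0069498 / 0.09467 ≈ 0.073
The largest is 0.803, so Fenim disorder is most probable.

Fenim disorder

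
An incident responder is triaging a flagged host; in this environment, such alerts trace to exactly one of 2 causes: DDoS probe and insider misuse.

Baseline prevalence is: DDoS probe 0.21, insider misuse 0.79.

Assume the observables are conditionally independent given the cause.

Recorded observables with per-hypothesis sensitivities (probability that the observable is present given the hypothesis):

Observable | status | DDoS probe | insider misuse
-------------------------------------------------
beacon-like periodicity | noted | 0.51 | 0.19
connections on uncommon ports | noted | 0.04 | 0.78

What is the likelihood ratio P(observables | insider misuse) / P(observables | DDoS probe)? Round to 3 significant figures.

7.26

Joint likelihood of the observable pattern under each hypothesis:
  insider misuse: 0.19 × 0.78 = 0.1482
  DDoS probe: 0.51 × 0.04 = 0.0204
Bayes factor = 0.1482 / 0.0204 ≈ 7.26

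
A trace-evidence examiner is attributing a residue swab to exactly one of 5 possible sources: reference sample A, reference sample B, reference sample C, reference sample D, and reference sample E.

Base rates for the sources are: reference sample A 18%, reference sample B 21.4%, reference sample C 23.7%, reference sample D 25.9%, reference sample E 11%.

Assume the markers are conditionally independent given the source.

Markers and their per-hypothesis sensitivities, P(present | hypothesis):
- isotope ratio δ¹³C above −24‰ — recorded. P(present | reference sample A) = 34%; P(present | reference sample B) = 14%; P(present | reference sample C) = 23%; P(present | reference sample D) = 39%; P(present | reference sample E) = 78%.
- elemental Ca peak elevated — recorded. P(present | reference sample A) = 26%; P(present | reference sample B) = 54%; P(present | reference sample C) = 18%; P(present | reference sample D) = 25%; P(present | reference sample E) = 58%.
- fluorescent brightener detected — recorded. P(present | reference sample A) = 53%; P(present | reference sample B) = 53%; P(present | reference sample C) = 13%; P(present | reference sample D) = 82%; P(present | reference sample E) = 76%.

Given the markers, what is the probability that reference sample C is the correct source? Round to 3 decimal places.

By Bayes' rule with conditional independence, the unnormalized weight for each hypothesis is prior × ∏ likelihoods:
  reference sample A: 0.180 × 0.34 × 0.26 × 0.53 = 0.0084334
  reference sample B: 0.214 × 0.14 × 0.54 × 0.53 = 0.0085746
  reference sample C: 0.237 × 0.23 × 0.18 × 0.13 = 0.0012755
  reference sample D: 0.259 × 0.39 × 0.25 × 0.82 = 0.020707
  reference sample E: 0.110 × 0.78 × 0.58 × 0.76 = 0.037821
Normalizing constant Z = 0.0084334 + 0.0085746 + 0.0012755 + 0.020707 + 0.037821 = 0.076811.
P(reference sample C | evidence) = 0.0012755 / 0.076811 ≈ 0.017.

0.017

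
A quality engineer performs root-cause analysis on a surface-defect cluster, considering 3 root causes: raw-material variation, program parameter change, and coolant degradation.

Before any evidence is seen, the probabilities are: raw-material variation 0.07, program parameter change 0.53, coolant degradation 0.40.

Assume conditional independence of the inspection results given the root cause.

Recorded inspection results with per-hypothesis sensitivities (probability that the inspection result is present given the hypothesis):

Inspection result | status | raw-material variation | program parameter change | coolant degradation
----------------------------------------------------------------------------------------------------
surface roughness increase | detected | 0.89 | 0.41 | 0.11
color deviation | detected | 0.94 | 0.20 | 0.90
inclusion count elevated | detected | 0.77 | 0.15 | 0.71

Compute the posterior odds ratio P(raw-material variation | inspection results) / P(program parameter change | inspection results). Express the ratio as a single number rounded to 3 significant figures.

6.92

Posterior odds equal prior odds times the likelihood ratio; only the two competing hypotheses matter.
  raw-material variation: 0.07 × 0.89 × 0.94 × 0.77 = 0.045093
  program parameter change: 0.53 × 0.41 × 0.20 × 0.15 = 0.006519
Posterior odds = 0.045093 / 0.006519 ≈ 6.92.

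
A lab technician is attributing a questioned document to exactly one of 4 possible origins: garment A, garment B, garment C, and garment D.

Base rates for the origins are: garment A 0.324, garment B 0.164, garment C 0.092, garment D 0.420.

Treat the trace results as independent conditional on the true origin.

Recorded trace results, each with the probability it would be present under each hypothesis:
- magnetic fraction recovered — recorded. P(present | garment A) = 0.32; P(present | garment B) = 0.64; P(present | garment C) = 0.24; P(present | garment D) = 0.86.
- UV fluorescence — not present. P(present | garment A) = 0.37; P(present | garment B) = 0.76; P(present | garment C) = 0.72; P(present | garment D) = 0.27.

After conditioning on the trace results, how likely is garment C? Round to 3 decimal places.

By Bayes' rule with conditional independence, the unnormalized weight for each hypothesis is prior × ∏ likelihoods (using 1 − P(present | H) for each absent trace result):
  garment A: 0.324 × 0.32 × (1 − 0.37) = 0.065318
  garment B: 0.164 × 0.64 × (1 − 0.76) = 0.02519
  garment C: 0.092 × 0.24 × (1 − 0.72) = 0.0061824
  garment D: 0.420 × 0.86 × (1 − 0.27) = 0.26368
Marginal likelihood of the evidence = 0.36037.
P(garment C | evidence) = 0.0061824 / 0.36037 ≈ 0.017.

0.017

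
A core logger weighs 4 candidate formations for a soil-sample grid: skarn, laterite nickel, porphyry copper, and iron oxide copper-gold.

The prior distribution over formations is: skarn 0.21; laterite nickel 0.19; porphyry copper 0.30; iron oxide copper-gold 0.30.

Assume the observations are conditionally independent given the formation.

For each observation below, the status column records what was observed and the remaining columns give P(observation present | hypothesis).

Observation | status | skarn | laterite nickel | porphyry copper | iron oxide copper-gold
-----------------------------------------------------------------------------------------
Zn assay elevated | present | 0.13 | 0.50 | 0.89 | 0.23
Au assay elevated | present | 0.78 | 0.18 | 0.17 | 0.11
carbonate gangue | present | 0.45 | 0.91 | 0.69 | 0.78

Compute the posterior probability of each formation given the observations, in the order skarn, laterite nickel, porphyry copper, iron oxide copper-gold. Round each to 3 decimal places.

0.154, 0.249, 0.502, 0.095

For each hypothesis, the unnormalized posterior weight is prior × product of the observation likelihoods:
  skarn: 0.21 × 0.13 × 0.78 × 0.45 = 0.0095823
  laterite nickel: 0.19 × 0.50 × 0.18 × 0.91 = 0.015561
  porphyry copper: 0.30 × 0.89 × 0.17 × 0.69 = 0.031319
  iron oxide copper-gold: 0.30 × 0.23 × 0.11 × 0.78 = 0.0059202
The unnormalized weights sum to 0.062383.
P(skarn | evidence) = 0.0095823 / 0.062383 ≈ 0.154
P(laterite nickel | evidence) = 0.015561 / 0.062383 ≈ 0.249
P(porphyry copper | evidence) = 0.031319 / 0.062383 ≈ 0.502
P(iron oxide copper-gold | evidence) = 0.0059202 / 0.062383 ≈ 0.095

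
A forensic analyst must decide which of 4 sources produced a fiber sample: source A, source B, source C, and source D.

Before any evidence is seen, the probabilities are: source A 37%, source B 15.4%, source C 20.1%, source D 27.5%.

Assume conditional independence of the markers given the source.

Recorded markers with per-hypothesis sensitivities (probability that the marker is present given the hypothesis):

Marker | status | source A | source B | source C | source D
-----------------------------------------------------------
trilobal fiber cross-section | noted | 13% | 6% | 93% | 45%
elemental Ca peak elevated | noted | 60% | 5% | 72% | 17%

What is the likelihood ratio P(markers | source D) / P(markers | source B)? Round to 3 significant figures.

25.5

Take the product of per-marker likelihoods under each hypothesis, then divide.
  source D: 0.45 × 0.17 = 0.0765
  source B: 0.06 × 0.05 = 0.003
Bayes factor = 0.0765 / 0.003 ≈ 25.5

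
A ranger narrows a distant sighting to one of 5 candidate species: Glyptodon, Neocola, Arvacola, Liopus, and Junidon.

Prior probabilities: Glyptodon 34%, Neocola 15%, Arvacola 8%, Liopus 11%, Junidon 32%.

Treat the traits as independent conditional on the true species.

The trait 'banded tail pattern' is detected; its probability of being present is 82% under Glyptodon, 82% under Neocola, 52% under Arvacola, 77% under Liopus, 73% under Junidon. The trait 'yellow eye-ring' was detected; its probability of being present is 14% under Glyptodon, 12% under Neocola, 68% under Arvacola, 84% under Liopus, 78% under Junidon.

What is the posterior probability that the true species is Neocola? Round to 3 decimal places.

Multiply each prior by the joint likelihood of the trait pattern:
  Glyptodon: 0.34 × 0.82 × 0.14 = 0.039032
  Neocola: 0.15 × 0.82 × 0.12 = 0.01476
  Arvacola: 0.08 × 0.52 × 0.68 = 0.028288
  Liopus: 0.11 × 0.77 × 0.84 = 0.071148
  Junidon: 0.32 × 0.73 × 0.78 = 0.18221
Marginal likelihood of the evidence = 0.33544.
P(Neocola | evidence) = 0.01476 / 0.33544 ≈ 0.044.

0.044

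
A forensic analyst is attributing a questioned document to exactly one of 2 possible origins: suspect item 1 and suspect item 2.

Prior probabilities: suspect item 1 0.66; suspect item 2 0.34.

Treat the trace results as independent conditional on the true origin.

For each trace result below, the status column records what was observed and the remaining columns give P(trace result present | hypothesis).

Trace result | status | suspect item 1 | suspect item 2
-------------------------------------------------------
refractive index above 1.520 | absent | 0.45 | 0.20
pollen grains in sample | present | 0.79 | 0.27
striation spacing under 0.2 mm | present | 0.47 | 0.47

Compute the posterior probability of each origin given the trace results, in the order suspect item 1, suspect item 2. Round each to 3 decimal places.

By Bayes' rule with conditional independence, the unnormalized weight for each hypothesis is prior × ∏ likelihoods (using 1 − P(present | H) for each absent trace result):
  suspect item 1: 0.66 × (1 − 0.45) × 0.79 × 0.47 = 0.13478
  suspect item 2: 0.34 × (1 − 0.20) × 0.27 × 0.47 = 0.034517
The unnormalized weights sum to 0.1693.
P(suspect item 1 | evidence) = 0.13478 / 0.1693 ≈ 0.796
P(suspect item 2 | evidence) = 0.034517 / 0.1693 ≈ 0.204

0.796, 0.204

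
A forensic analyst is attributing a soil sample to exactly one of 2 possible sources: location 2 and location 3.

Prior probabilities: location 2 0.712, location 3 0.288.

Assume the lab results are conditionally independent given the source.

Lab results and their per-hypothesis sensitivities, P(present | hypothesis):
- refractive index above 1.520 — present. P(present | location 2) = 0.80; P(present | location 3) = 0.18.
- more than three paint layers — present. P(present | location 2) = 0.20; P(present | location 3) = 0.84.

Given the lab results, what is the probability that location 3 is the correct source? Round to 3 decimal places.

0.277

Multiply each prior by the joint likelihood of the lab result pattern:
  location 2: 0.712 × 0.80 × 0.20 = 0.11392
  location 3: 0.288 × 0.18 × 0.84 = 0.043546
The unnormalized weights sum to 0.15747.
P(location 3 | evidence) = 0.043546 / 0.15747 ≈ 0.277.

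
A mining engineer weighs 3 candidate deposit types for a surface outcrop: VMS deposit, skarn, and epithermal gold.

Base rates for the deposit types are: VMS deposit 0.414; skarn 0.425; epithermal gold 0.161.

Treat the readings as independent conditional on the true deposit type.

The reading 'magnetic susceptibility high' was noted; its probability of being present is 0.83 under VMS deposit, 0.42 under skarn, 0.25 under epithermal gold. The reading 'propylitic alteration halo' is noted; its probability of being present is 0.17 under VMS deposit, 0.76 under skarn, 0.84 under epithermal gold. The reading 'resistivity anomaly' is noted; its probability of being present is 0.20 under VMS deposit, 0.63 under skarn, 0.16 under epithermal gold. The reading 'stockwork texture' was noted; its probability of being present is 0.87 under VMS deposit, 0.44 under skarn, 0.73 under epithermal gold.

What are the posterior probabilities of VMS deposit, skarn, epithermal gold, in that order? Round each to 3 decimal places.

By Bayes' rule with conditional independence, the unnormalized weight for each hypothesis is prior × ∏ likelihoods:
  VMS deposit: 0.414 × 0.83 × 0.17 × 0.20 × 0.87 = 0.010164
  skarn: 0.425 × 0.42 × 0.76 × 0.63 × 0.44 = 0.037605
  epithermal gold: 0.161 × 0.25 × 0.84 × 0.16 × 0.73 = 0.003949
Normalizing constant Z = 0.010164 + 0.037605 + 0.003949 = 0.051718.
P(VMS deposit | evidence) = 0.010164 / 0.051718 ≈ 0.197
P(skarn | evidence) = 0.037605 / 0.051718 ≈ 0.727
P(epithermal gold | evidence) = 0.003949 / 0.051718 ≈ 0.076

0.197, 0.727, 0.076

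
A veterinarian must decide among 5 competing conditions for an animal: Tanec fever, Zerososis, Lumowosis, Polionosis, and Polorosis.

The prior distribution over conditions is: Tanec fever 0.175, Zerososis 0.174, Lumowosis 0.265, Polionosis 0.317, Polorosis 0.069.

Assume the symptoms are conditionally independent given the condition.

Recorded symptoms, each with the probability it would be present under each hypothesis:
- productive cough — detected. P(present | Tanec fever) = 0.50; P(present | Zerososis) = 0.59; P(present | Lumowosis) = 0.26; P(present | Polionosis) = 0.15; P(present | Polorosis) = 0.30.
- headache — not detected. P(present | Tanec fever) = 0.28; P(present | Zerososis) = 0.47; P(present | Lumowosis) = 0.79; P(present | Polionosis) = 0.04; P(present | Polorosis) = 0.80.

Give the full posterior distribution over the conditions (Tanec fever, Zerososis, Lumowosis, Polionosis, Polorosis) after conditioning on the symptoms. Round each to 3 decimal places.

For each hypothesis, the unnormalized posterior weight is prior × product of the symptom likelihoods (using 1 − P(present | H) for each absent symptom):
  Tanec fever: 0.175 × 0.50 × (1 − 0.28) = 0.063
  Zerososis: 0.174 × 0.59 × (1 − 0.47) = 0.05441
  Lumowosis: 0.265 × 0.26 × (1 − 0.79) = 0.014469
  Polionosis: 0.317 × 0.15 × (1 − 0.04) = 0.045648
  Polorosis: 0.069 × 0.30 × (1 − 0.80) = 0.00414
Normalizing constant Z = 0.063 + 0.05441 + 0.014469 + 0.045648 + 0.00414 = 0.18167.
P(Tanec fever | evidence) = 0.063 / 0.18167 ≈ 0.347
P(Zerososis | evidence) = 0.05441 / 0.18167 ≈ 0.300
P(Lumowosis | evidence) = 0.014469 / 0.18167 ≈ 0.080
P(Polionosis | evidence) = 0.045648 / 0.18167 ≈ 0.251
P(Polorosis | evidence) = 0.00414 / 0.18167 ≈ 0.023

0.347, 0.300, 0.080, 0.251, 0.023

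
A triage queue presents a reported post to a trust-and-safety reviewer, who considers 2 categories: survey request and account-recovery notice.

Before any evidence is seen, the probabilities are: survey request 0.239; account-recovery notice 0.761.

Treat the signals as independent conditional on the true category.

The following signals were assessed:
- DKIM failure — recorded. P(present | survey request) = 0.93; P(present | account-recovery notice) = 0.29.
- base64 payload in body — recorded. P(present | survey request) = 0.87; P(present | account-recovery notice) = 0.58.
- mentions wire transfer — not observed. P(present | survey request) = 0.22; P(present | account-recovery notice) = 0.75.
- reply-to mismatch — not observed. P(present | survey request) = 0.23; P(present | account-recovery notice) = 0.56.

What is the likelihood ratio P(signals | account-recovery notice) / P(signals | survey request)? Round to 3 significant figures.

0.0381

Take the product of per-signal likelihoods under each hypothesis (using 1 − P(present | H) for each absent signal), then divide.
  account-recovery notice: 0.29 × 0.58 × (1 − 0.75) × (1 − 0.56) = 0.018502
  survey request: 0.93 × 0.87 × (1 − 0.22) × (1 − 0.23) = 0.48595
Bayes factor = 0.018502 / 0.48595 ≈ 0.0381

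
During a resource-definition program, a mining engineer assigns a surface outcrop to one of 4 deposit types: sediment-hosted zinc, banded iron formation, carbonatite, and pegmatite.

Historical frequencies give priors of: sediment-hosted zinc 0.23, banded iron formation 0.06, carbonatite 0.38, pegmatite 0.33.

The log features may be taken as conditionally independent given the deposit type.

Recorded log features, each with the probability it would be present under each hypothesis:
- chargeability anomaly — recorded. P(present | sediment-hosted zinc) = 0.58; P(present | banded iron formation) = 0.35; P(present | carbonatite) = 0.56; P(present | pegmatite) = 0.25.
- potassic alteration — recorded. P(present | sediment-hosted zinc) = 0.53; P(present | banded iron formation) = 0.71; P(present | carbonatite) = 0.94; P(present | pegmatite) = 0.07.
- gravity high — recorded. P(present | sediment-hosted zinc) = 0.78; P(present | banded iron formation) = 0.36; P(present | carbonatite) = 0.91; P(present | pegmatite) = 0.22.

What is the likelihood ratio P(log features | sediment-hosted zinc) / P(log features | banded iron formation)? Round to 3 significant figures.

Take the product of per-log feature likelihoods under each hypothesis, then divide.
  sediment-hosted zinc: 0.58 × 0.53 × 0.78 = 0.23977
  banded iron formation: 0.35 × 0.71 × 0.36 = 0.08946
Bayes factor = 0.23977 / 0.08946 ≈ 2.68

2.68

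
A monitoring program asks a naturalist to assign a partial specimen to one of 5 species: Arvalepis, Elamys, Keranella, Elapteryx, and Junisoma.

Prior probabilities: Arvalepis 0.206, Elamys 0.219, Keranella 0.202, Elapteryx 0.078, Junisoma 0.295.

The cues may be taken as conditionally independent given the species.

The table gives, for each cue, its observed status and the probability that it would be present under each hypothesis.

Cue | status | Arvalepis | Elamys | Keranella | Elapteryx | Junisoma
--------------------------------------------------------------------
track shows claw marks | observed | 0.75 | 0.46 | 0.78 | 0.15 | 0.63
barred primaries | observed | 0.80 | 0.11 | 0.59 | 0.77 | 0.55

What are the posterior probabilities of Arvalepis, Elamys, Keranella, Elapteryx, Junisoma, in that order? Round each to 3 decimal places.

For each hypothesis, the unnormalized posterior weight is prior × product of the cue likelihoods:
  Arvalepis: 0.206 × 0.75 × 0.80 = 0.1236
  Elamys: 0.219 × 0.46 × 0.11 = 0.011081
  Keranella: 0.202 × 0.78 × 0.59 = 0.09296
  Elapteryx: 0.078 × 0.15 × 0.77 = 0.009009
  Junisoma: 0.295 × 0.63 × 0.55 = 0.10222
Normalizing constant Z = 0.1236 + 0.011081 + 0.09296 + 0.009009 + 0.10222 = 0.33887.
P(Arvalepis | evidence) = 0.1236 / 0.33887 ≈ 0.365
P(Elamys | evidence) = 0.011081 / 0.33887 ≈ 0.033
P(Keranella | evidence) = 0.09296 / 0.33887 ≈ 0.274
P(Elapteryx | evidence) = 0.009009 / 0.33887 ≈ 0.027
P(Junisoma | evidence) = 0.10222 / 0.33887 ≈ 0.302

0.365, 0.033, 0.274, 0.027, 0.302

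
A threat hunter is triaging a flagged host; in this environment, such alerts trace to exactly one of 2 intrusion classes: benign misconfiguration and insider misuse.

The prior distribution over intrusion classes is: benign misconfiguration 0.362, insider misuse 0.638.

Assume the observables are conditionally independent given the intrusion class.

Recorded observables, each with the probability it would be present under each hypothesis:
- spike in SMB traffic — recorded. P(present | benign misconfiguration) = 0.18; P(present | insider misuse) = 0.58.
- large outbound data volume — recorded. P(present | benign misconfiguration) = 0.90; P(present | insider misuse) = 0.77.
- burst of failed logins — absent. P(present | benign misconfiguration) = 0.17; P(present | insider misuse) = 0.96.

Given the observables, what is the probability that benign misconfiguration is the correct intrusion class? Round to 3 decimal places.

0.810

Multiply each prior by the joint likelihood of the observable pattern (using 1 − P(present | H) for each absent observable):
  benign misconfiguration: 0.362 × 0.18 × 0.90 × (1 − 0.17) = 0.048675
  insider misuse: 0.638 × 0.58 × 0.77 × (1 − 0.96) = 0.011397
Marginal likelihood of the evidence = 0.060072.
P(benign misconfiguration | evidence) = 0.048675 / 0.060072 ≈ 0.810.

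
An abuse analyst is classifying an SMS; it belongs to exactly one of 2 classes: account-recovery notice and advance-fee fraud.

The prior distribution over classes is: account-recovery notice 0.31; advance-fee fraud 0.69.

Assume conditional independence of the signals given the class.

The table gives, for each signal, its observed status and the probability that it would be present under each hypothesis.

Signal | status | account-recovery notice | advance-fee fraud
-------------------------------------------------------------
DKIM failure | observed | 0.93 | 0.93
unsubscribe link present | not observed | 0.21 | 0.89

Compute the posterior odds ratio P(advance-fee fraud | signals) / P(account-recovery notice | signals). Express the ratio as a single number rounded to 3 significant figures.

0.310

Posterior odds equal prior odds times the likelihood ratio; only the two competing hypotheses matter (using 1 − P(present | H) for each absent signal).
  advance-fee fraud: 0.69 × 0.93 × (1 − 0.89) = 0.070587
  account-recovery notice: 0.31 × 0.93 × (1 − 0.21) = 0.22776
Odds(advance-fee fraud : account-recovery notice) = 0.070587 / 0.22776 ≈ 0.310.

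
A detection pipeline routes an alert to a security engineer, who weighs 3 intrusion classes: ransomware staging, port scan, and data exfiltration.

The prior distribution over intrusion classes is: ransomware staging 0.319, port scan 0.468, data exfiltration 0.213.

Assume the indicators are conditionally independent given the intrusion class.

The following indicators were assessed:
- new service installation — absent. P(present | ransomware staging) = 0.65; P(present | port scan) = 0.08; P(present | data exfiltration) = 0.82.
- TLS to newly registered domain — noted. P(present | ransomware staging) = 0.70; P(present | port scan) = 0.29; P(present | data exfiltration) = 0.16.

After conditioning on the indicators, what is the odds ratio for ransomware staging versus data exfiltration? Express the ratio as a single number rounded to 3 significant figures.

Unnormalized posterior weight (prior times the indicator likelihoods) for each of the two hypotheses (using 1 − P(present | H) for each absent indicator):
  ransomware staging: 0.319 × (1 − 0.65) × 0.70 = 0.078155
  data exfiltration: 0.213 × (1 − 0.82) × 0.16 = 0.0061344
Odds(ransomware staging : data exfiltration) = 0.078155 / 0.0061344 ≈ 12.7.

12.7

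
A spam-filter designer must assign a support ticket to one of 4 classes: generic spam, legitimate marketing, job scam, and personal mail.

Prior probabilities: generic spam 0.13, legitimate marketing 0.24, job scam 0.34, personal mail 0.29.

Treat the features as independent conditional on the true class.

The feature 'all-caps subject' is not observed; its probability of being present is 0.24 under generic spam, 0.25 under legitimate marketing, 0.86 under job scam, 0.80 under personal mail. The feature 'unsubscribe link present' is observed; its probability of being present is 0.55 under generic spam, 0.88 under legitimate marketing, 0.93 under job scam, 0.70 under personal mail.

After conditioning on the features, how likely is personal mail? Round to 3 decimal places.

Multiply each prior by the joint likelihood of the feature pattern (using 1 − P(present | H) for each absent feature):
  generic spam: 0.13 × (1 − 0.24) × 0.55 = 0.05434
  legitimate marketing: 0.24 × (1 − 0.25) × 0.88 = 0.1584
  job scam: 0.34 × (1 − 0.86) × 0.93 = 0.044268
  personal mail: 0.29 × (1 − 0.80) × 0.70 = 0.0406
Marginal likelihood of the evidence = 0.29761.
P(personal mail | evidence) = 0.0406 / 0.29761 ≈ 0.136.

0.136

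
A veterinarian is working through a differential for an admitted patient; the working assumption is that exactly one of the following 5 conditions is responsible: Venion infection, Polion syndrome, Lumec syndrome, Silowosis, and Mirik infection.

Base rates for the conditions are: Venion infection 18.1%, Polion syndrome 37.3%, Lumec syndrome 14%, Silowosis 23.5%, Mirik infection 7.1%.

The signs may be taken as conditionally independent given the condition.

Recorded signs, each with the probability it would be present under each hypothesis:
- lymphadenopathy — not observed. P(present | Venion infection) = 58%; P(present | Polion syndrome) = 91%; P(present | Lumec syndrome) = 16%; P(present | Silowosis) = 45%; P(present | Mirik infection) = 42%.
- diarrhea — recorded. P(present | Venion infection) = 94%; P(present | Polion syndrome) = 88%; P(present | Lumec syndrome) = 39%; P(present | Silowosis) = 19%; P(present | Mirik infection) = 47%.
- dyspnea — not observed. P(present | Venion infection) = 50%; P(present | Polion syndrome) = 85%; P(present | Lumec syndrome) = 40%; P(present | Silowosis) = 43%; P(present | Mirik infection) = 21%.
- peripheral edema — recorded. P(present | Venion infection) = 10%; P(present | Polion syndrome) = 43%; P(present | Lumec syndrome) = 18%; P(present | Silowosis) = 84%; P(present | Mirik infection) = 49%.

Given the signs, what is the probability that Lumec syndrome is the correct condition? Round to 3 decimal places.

0.167

Multiply each prior by the joint likelihood of the sign pattern (using 1 − P(present | H) for each absent sign):
  Venion infection: 0.181 × (1 − 0.58) × 0.94 × (1 − 0.50) × 0.10 = 0.0035729
  Polion syndrome: 0.373 × (1 − 0.91) × 0.88 × (1 − 0.85) × 0.43 = 0.0019054
  Lumec syndrome: 0.140 × (1 − 0.16) × 0.39 × (1 − 0.40) × 0.18 = 0.0049533
  Silowosis: 0.235 × (1 − 0.45) × 0.19 × (1 − 0.43) × 0.84 = 0.011758
  Mirik infection: 0.071 × (1 − 0.42) × 0.47 × (1 − 0.21) × 0.49 = 0.0074922
The unnormalized weights sum to 0.029682.
P(Lumec syndrome | evidence) = 0.0049533 / 0.029682 ≈ 0.167.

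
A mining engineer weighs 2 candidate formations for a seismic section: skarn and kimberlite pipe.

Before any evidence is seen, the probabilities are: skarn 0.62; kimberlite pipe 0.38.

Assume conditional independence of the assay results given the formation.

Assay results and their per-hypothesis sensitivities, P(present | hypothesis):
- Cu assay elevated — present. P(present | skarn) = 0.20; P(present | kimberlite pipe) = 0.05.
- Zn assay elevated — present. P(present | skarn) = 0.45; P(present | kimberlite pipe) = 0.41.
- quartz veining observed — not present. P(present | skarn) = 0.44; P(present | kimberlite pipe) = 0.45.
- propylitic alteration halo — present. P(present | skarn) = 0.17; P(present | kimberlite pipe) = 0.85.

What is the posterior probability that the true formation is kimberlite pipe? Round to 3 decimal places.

0.407

By Bayes' rule with conditional independence, the unnormalized weight for each hypothesis is prior × ∏ likelihoods (using 1 − P(present | H) for each absent assay result):
  skarn: 0.62 × 0.20 × 0.45 × (1 − 0.44) × 0.17 = 0.0053122
  kimberlite pipe: 0.38 × 0.05 × 0.41 × (1 − 0.45) × 0.85 = 0.0036418
Marginal likelihood of the evidence = 0.008954.
P(kimberlite pipe | evidence) = 0.0036418 / 0.008954 ≈ 0.407.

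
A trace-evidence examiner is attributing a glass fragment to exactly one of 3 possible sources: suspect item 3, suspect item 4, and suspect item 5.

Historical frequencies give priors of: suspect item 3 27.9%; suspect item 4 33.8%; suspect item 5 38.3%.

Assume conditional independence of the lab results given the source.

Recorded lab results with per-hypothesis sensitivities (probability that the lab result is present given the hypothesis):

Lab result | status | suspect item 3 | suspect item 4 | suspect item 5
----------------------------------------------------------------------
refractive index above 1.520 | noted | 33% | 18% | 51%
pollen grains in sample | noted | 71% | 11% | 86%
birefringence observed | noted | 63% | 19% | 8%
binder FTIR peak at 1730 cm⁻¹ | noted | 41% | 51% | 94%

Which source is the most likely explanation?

suspect item 3

Multiply each prior by the joint likelihood of the lab result pattern:
  suspect item 3: 0.279 × 0.33 × 0.71 × 0.63 × 0.41 = 0.016885
  suspect item 4: 0.338 × 0.18 × 0.11 × 0.19 × 0.51 = 0.00064849
  suspect item 5: 0.383 × 0.51 × 0.86 × 0.08 × 0.94 = 0.012632
The unnormalized weights sum to 0.030166.
P(suspect item 3 | evidence) ≈ 0.016885 / 0.030166 ≈ 0.560
P(suspect item 4 | evidence) ≈ 0.00064849 / 0.030166 ≈ 0.021
P(suspect item 5 | evidence) ≈ 0.012632 / 0.030166 ≈ 0.419
The largest is 0.560, so suspect item 3 is most probable.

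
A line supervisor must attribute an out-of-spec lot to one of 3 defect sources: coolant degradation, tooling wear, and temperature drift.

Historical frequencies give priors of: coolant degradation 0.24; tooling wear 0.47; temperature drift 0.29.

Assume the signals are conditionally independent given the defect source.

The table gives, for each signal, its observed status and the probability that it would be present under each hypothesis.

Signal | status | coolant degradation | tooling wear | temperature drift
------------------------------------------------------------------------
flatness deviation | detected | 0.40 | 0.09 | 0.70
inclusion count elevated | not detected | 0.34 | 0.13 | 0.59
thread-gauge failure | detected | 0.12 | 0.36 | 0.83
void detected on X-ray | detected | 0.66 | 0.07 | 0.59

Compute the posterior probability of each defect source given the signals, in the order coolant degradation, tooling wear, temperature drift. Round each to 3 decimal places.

0.107, 0.020, 0.873

Multiply each prior by the joint likelihood of the signal pattern (using 1 − P(present | H) for each absent signal):
  coolant degradation: 0.24 × 0.40 × (1 − 0.34) × 0.12 × 0.66 = 0.0050181
  tooling wear: 0.47 × 0.09 × (1 − 0.13) × 0.36 × 0.07 = 0.00092739
  temperature drift: 0.29 × 0.70 × (1 − 0.59) × 0.83 × 0.59 = 0.040758
Normalizing constant Z = 0.0050181 + 0.00092739 + 0.040758 = 0.046703.
P(coolant degradation | evidence) = 0.0050181 / 0.046703 ≈ 0.107
P(tooling wear | evidence) = 0.00092739 / 0.046703 ≈ 0.020
P(temperature drift | evidence) = 0.040758 / 0.046703 ≈ 0.873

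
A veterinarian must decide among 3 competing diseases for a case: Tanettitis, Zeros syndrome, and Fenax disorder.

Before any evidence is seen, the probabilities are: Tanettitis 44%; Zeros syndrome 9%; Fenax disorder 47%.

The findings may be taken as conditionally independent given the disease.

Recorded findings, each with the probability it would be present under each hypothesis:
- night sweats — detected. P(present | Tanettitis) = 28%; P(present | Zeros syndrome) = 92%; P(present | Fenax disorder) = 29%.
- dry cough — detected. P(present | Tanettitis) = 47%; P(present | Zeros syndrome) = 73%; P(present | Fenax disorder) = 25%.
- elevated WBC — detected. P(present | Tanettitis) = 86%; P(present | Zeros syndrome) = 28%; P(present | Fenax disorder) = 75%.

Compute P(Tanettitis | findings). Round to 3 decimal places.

0.540

Multiply each prior by the joint likelihood of the evidence pattern:
  Tanettitis: 0.44 × 0.28 × 0.47 × 0.86 = 0.049797
  Zeros syndrome: 0.09 × 0.92 × 0.73 × 0.28 = 0.016924
  Fenax disorder: 0.47 × 0.29 × 0.25 × 0.75 = 0.025556
Marginal likelihood of the evidence = 0.092278.
P(Tanettitis | evidence) = 0.049797 / 0.092278 ≈ 0.540.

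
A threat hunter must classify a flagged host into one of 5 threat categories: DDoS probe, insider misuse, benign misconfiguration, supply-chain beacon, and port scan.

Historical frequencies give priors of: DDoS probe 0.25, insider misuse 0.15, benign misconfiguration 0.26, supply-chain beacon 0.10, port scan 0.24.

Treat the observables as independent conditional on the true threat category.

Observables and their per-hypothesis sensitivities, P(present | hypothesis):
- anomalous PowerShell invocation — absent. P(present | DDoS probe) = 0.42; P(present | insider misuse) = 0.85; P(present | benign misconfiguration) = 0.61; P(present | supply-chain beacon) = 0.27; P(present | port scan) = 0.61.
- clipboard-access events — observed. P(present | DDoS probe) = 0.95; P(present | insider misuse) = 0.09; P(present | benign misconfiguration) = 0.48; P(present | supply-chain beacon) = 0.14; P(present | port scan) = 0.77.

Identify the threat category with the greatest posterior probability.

DDoS probe

By Bayes' rule with conditional independence, the unnormalized weight for each hypothesis is prior × ∏ likelihoods (using 1 − P(present | H) for each absent observable):
  DDoS probe: 0.25 × (1 − 0.42) × 0.95 = 0.13775
  insider misuse: 0.15 × (1 − 0.85) × 0.09 = 0.002025
  benign misconfiguration: 0.26 × (1 − 0.61) × 0.48 = 0.048672
  supply-chain beacon: 0.10 × (1 − 0.27) × 0.14 = 0.01022
  port scan: 0.24 × (1 − 0.61) × 0.77 = 0.072072
Normalizing constant Z = 0.13775 + 0.002025 + 0.048672 + 0.01022 + 0.072072 = 0.27074.
P(DDoS probe | evidence) ≈ 0.13775 / 0.27074 ≈ 0.509
P(insider misuse | evidence) ≈ 0.002025 / 0.27074 ≈ 0.007
P(benign misconfiguration | evidence) ≈ 0.048672 / 0.27074 ≈ 0.180
P(supply-chain beacon | evidence) ≈ 0.01022 / 0.27074 ≈ 0.038
P(port scan | evidence) ≈ 0.072072 / 0.27074 ≈ 0.266
The largest is 0.509, so DDoS probe is most probable.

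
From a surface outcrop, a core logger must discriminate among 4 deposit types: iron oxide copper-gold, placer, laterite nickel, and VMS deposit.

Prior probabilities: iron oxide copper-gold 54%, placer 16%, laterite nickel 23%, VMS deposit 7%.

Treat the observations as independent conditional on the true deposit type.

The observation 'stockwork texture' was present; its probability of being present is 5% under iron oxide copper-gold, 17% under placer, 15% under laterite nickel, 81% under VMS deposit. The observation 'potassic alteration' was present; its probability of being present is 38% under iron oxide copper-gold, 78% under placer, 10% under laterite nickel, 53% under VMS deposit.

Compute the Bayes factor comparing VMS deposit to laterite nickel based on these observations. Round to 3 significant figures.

Take the product of per-observation likelihoods under each hypothesis, then divide.
  VMS deposit: 0.81 × 0.53 = 0.4293
  laterite nickel: 0.15 × 0.10 = 0.015
Bayes factor = 0.4293 / 0.015 ≈ 28.6

28.6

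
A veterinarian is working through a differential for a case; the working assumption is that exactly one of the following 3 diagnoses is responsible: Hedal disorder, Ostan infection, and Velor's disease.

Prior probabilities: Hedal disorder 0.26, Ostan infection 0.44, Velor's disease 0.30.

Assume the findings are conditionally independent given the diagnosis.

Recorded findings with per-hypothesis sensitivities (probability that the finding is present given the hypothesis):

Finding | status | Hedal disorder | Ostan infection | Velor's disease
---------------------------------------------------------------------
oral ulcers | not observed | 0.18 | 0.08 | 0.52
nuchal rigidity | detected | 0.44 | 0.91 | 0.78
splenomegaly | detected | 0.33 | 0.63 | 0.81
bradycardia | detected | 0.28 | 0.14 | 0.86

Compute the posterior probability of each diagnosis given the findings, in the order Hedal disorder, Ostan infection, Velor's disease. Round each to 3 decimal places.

0.073, 0.272, 0.655

For each hypothesis, the unnormalized posterior weight is prior × product of the finding likelihoods (using 1 − P(present | H) for each absent finding):
  Hedal disorder: 0.26 × (1 − 0.18) × 0.44 × 0.33 × 0.28 = 0.0086679
  Ostan infection: 0.44 × (1 − 0.08) × 0.91 × 0.63 × 0.14 = 0.03249
  Velor's disease: 0.30 × (1 − 0.52) × 0.78 × 0.81 × 0.86 = 0.078242
Marginal likelihood of the evidence = 0.1194.
P(Hedal disorder | evidence) = 0.0086679 / 0.1194 ≈ 0.073
P(Ostan infection | evidence) = 0.03249 / 0.1194 ≈ 0.272
P(Velor's disease | evidence) = 0.078242 / 0.1194 ≈ 0.655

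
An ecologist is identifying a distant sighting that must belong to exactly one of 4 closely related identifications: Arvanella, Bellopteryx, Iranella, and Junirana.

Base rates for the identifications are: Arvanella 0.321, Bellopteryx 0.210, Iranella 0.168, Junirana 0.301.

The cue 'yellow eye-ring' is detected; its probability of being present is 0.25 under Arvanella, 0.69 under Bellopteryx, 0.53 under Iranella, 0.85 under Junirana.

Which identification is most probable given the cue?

Junirana

Multiply each prior by the likelihood of the cue:
  Arvanella: 0.321 × 0.25 = 0.08025
  Bellopteryx: 0.210 × 0.69 = 0.1449
  Iranella: 0.168 × 0.53 = 0.08904
  Junirana: 0.301 × 0.85 = 0.25585
Marginal likelihood of the evidence = 0.57004.
P(Arvanella | evidence) ≈ 0.08025 / 0.57004 ≈ 0.141
P(Bellopteryx | evidence) ≈ 0.1449 / 0.57004 ≈ 0.254
P(Iranella | evidence) ≈ 0.08904 / 0.57004 ≈ 0.156
P(Junirana | evidence) ≈ 0.25585 / 0.57004 ≈ 0.449
The largest is 0.449, so Junirana is most probable.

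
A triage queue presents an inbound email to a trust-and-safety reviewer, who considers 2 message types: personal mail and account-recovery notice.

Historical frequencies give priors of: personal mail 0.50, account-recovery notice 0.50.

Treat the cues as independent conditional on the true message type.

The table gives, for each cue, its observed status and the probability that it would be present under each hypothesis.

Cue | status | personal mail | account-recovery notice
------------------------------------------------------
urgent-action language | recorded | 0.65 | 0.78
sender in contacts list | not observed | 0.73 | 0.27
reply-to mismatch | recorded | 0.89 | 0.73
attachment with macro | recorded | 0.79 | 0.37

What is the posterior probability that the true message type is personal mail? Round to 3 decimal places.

0.445

Multiply each prior by the joint likelihood of the cue pattern (using 1 − P(present | H) for each absent cue):
  personal mail: 0.50 × 0.65 × (1 − 0.73) × 0.89 × 0.79 = 0.061697
  account-recovery notice: 0.50 × 0.78 × (1 − 0.27) × 0.73 × 0.37 = 0.076897
The unnormalized weights sum to 0.13859.
P(personal mail | evidence) = 0.061697 / 0.13859 ≈ 0.445.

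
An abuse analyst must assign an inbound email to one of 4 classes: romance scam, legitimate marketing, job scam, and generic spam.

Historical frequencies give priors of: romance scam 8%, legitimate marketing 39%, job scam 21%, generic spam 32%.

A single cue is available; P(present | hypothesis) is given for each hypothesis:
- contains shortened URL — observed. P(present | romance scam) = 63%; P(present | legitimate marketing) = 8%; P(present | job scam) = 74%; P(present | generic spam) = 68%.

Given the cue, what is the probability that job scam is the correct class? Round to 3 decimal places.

For each hypothesis, the unnormalized posterior weight is prior × likelihood:
  romance scam: 0.08 × 0.63 = 0.0504
  legitimate marketing: 0.39 × 0.08 = 0.0312
  job scam: 0.21 × 0.74 = 0.1554
  generic spam: 0.32 × 0.68 = 0.2176
The unnormalized weights sum to 0.4546.
P(job scam | evidence) = 0.1554 / 0.4546 ≈ 0.342.

0.342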